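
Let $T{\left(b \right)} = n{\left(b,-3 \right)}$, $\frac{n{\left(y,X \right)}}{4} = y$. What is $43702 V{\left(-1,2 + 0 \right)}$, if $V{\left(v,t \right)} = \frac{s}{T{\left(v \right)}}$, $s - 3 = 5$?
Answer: $-87404$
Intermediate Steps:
$s = 8$ ($s = 3 + 5 = 8$)
$n{\left(y,X \right)} = 4 y$
$T{\left(b \right)} = 4 b$
$V{\left(v,t \right)} = \frac{2}{v}$ ($V{\left(v,t \right)} = \frac{8}{4 v} = 8 \frac{1}{4 v} = \frac{2}{v}$)
$43702 V{\left(-1,2 + 0 \right)} = 43702 \frac{2}{-1} = 43702 \cdot 2 \left(-1\right) = 43702 \left(-2\right) = -87404$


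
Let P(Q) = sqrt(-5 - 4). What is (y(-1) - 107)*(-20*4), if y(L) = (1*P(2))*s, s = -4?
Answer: 8560 + 960*I ≈ 8560.0 + 960.0*I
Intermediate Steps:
P(Q) = 3*I (P(Q) = sqrt(-9) = 3*I)
y(L) = -12*I (y(L) = (1*(3*I))*(-4) = (3*I)*(-4) = -12*I)
(y(-1) - 107)*(-20*4) = (-12*I - 107)*(-20*4) = (-107 - 12*I)*(-80) = 8560 + 960*I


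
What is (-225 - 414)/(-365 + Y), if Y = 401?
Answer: -71/4 ≈ -17.750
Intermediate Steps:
(-225 - 414)/(-365 + Y) = (-225 - 414)/(-365 + 401) = -639/36 = -639*1/36 = -71/4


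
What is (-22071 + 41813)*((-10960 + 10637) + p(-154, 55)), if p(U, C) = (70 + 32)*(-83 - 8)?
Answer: -189621910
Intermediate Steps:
p(U, C) = -9282 (p(U, C) = 102*(-91) = -9282)
(-22071 + 41813)*((-10960 + 10637) + p(-154, 55)) = (-22071 + 41813)*((-10960 + 10637) - 9282) = 19742*(-323 - 9282) = 19742*(-9605) = -189621910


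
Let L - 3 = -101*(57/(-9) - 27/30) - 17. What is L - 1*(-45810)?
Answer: 1395797/30 ≈ 46527.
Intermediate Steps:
L = 21497/30 (L = 3 + (-101*(57/(-9) - 27/30) - 17) = 3 + (-101*(57*(-1/9) - 27*1/30) - 17) = 3 + (-101*(-19/3 - 9/10) - 17) = 3 + (-101*(-217/30) - 17) = 3 + (21917/30 - 17) = 3 + 21407/30 = 21497/30 ≈ 716.57)
L - 1*(-45810) = 21497/30 - 1*(-45810) = 21497/30 + 45810 = 1395797/30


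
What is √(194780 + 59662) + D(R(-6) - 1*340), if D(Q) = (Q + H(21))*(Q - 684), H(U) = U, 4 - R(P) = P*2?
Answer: 305424 + √254442 ≈ 3.0593e+5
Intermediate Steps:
R(P) = 4 - 2*P (R(P) = 4 - P*2 = 4 - 2*P)
D(Q) = (-684 + Q)*(21 + Q) (D(Q) = (Q + 21)*(Q - 684) = (21 + Q)*(-684 + Q) = (-684 + Q)*(21 + Q))
√(194780 + 59662) + D(R(-6) - 1*340) = √(194780 + 59662) + (-14364 + ((4 - 2*(-6)) - 1*340)² - 663*((4 - 2*(-6)) - 1*340)) = √254442 + (-14364 + ((4 + 12) - 340)² - 663*((4 + 12) - 340)) = √254442 + (-14364 + (16 - 340)² - 663*(16 - 340)) = √254442 + (-14364 + (-324)² - 663*(-324)) = √254442 + (-14364 + 104976 + 214812) = √254442 + 305424 = 305424 + √254442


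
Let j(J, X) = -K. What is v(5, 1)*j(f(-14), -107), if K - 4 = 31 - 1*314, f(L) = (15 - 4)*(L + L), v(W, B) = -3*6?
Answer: -5022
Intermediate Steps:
v(W, B) = -18
f(L) = 22*L (f(L) = 11*(2*L) = 22*L)
K = -279 (K = 4 + (31 - 1*314) = 4 + (31 - 314) = 4 - 283 = -279)
j(J, X) = 279 (j(J, X) = -1*(-279) = 279)
v(5, 1)*j(f(-14), -107) = -18*279 = -5022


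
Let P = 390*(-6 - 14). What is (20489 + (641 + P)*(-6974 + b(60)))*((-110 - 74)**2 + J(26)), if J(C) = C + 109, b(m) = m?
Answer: 1683160049665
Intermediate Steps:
P = -7800 (P = 390*(-20) = -7800)
J(C) = 109 + C
(20489 + (641 + P)*(-6974 + b(60)))*((-110 - 74)**2 + J(26)) = (20489 + (641 - 7800)*(-6974 + 60))*((-110 - 74)**2 + (109 + 26)) = (20489 - 7159*(-6914))*((-184)**2 + 135) = (20489 + 49497326)*(33856 + 135) = 49517815*33991 = 1683160049665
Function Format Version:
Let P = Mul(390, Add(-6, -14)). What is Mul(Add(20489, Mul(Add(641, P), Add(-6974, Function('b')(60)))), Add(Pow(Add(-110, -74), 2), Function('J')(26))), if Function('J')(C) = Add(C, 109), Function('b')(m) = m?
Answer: 1683160049665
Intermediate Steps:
P = -7800 (P = Mul(390, -20) = -7800)
Function('J')(C) = Add(109, C)
Mul(Add(20489, Mul(Add(641, P), Add(-6974, Function('b')(60)))), Add(Pow(Add(-110, -74), 2), Function('J')(26))) = Mul(Add(20489, Mul(Add(641, -7800), Add(-6974, 60))), Add(Pow(Add(-110, -74), 2), Add(109, 26))) = Mul(Add(20489, Mul(-7159, -6914)), Add(Pow(-184, 2), 135)) = Mul(Add(20489, 49497326), Add(33856, 135)) = Mul(49517815, 33991) = 1683160049665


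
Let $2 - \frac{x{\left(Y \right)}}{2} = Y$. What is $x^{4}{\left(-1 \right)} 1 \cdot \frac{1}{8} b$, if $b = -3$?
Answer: $-486$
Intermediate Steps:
$x{\left(Y \right)} = 4 - 2 Y$
$x^{4}{\left(-1 \right)} 1 \cdot \frac{1}{8} b = \left(4 - -2\right)^{4} \cdot 1 \cdot \frac{1}{8} \left(-3\right) = \left(4 + 2\right)^{4} \cdot 1 \cdot \frac{1}{8} \left(-3\right) = 6^{4} \cdot \frac{1}{8} \left(-3\right) = 1296 \cdot \frac{1}{8} \left(-3\right) = 162 \left(-3\right) = -486$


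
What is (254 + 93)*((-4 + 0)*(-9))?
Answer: 12492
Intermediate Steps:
(254 + 93)*((-4 + 0)*(-9)) = 347*(-4*(-9)) = 347*36 = 12492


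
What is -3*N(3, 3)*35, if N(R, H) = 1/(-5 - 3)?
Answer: 105/8 ≈ 13.125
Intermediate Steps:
N(R, H) = -1/8 (N(R, H) = 1/(-8) = -1/8)
-3*N(3, 3)*35 = -3*(-1/8)*35 = (3/8)*35 = 105/8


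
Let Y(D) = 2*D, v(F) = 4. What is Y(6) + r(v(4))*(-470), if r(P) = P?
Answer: -1868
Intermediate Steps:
Y(6) + r(v(4))*(-470) = 2*6 + 4*(-470) = 12 - 1880 = -1868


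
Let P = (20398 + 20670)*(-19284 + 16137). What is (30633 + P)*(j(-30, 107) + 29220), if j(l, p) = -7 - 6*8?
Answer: -3768420236895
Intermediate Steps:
P = -129240996 (P = 41068*(-3147) = -129240996)
j(l, p) = -55 (j(l, p) = -7 - 48 = -55)
(30633 + P)*(j(-30, 107) + 29220) = (30633 - 129240996)*(-55 + 29220) = -129210363*29165 = -3768420236895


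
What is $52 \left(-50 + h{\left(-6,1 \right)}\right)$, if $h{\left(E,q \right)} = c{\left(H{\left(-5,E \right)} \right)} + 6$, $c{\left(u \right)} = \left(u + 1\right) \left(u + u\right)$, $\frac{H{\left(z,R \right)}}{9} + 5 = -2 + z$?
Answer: $1199536$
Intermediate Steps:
$H{\left(z,R \right)} = -63 + 9 z$ ($H{\left(z,R \right)} = -45 + 9 \left(-2 + z\right) = -45 + \left(-18 + 9 z\right) = -63 + 9 z$)
$c{\left(u \right)} = 2 u \left(1 + u\right)$ ($c{\left(u \right)} = \left(1 + u\right) 2 u = 2 u \left(1 + u\right)$)
$h{\left(E,q \right)} = 23118$ ($h{\left(E,q \right)} = 2 \left(-63 + 9 \left(-5\right)\right) \left(1 + \left(-63 + 9 \left(-5\right)\right)\right) + 6 = 2 \left(-63 - 45\right) \left(1 - 108\right) + 6 = 2 \left(-108\right) \left(1 - 108\right) + 6 = 2 \left(-108\right) \left(-107\right) + 6 = 23112 + 6 = 23118$)
$52 \left(-50 + h{\left(-6,1 \right)}\right) = 52 \left(-50 + 23118\right) = 52 \cdot 23068 = 1199536$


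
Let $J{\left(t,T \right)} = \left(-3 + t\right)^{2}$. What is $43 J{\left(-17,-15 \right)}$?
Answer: $17200$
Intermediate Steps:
$43 J{\left(-17,-15 \right)} = 43 \left(-3 - 17\right)^{2} = 43 \left(-20\right)^{2} = 43 \cdot 400 = 17200$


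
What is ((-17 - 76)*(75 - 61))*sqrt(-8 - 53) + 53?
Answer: 53 - 1302*I*sqrt(61) ≈ 53.0 - 10169.0*I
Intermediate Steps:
((-17 - 76)*(75 - 61))*sqrt(-8 - 53) + 53 = (-93*14)*sqrt(-61) + 53 = -1302*I*sqrt(61) + 53 = 53 - 1302*I*sqrt(61)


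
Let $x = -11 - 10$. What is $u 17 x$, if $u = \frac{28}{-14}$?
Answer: $714$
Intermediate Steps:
$u = -2$ ($u = 28 \left(- \frac{1}{14}\right) = -2$)
$x = -21$
$u 17 x = \left(-2\right) 17 \left(-21\right) = \left(-34\right) \left(-21\right) = 714$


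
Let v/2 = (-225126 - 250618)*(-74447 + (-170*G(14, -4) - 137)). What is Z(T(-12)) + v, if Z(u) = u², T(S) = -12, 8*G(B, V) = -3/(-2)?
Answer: 70996109816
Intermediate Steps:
G(B, V) = 3/16 (G(B, V) = (-3/(-2))/8 = (-3*(-½))/8 = (⅛)*(3/2) = 3/16)
v = 70996109672 (v = 2*((-225126 - 250618)*(-74447 + (-170*3/16 - 137))) = 2*(-475744*(-74447 + (-255/8 - 137))) = 2*(-475744*(-74447 - 1351/8)) = 2*(-475744*(-596927/8)) = 2*35498054836 = 70996109672)
Z(T(-12)) + v = (-12)² + 70996109672 = 144 + 70996109672 = 70996109816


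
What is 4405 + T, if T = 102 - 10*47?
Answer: 4037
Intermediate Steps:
T = -368 (T = 102 - 470 = -368)
4405 + T = 4405 - 368 = 4037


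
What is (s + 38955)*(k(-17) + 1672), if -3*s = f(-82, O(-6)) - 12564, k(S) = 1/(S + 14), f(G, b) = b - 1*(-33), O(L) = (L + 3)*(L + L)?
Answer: 216246800/3 ≈ 7.2082e+7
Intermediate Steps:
O(L) = 2*L*(3 + L) (O(L) = (3 + L)*(2*L) = 2*L*(3 + L))
f(G, b) = 33 + b (f(G, b) = b + 33 = 33 + b)
k(S) = 1/(14 + S)
s = 4165 (s = -((33 + 2*(-6)*(3 - 6)) - 12564)/3 = -((33 + 2*(-6)*(-3)) - 12564)/3 = -((33 + 36) - 12564)/3 = -(69 - 12564)/3 = -⅓*(-12495) = 4165)
(s + 38955)*(k(-17) + 1672) = (4165 + 38955)*(1/(14 - 17) + 1672) = 43120*(1/(-3) + 1672) = 43120*(-⅓ + 1672) = 43120*(5015/3) = 216246800/3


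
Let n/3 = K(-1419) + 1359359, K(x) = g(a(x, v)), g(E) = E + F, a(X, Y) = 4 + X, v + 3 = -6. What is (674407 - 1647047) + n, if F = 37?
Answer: 3101303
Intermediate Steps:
v = -9 (v = -3 - 6 = -9)
g(E) = 37 + E (g(E) = E + 37 = 37 + E)
K(x) = 41 + x (K(x) = 37 + (4 + x) = 41 + x)
n = 4073943 (n = 3*((41 - 1419) + 1359359) = 3*(-1378 + 1359359) = 3*1357981 = 4073943)
(674407 - 1647047) + n = (674407 - 1647047) + 4073943 = -972640 + 4073943 = 3101303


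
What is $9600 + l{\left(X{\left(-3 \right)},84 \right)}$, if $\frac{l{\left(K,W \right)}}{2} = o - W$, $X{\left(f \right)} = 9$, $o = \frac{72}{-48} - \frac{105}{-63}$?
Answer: $\frac{28297}{3} \approx 9432.3$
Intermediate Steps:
$o = \frac{1}{6}$ ($o = 72 \left(- \frac{1}{48}\right) - - \frac{5}{3} = - \frac{3}{2} + \frac{5}{3} = \frac{1}{6} \approx 0.16667$)
$l{\left(K,W \right)} = \frac{1}{3} - 2 W$ ($l{\left(K,W \right)} = 2 \left(\frac{1}{6} - W\right) = \frac{1}{3} - 2 W$)
$9600 + l{\left(X{\left(-3 \right)},84 \right)} = 9600 + \left(\frac{1}{3} - 168\right) = 9600 - \frac{503}{3} = \frac{28297}{3}$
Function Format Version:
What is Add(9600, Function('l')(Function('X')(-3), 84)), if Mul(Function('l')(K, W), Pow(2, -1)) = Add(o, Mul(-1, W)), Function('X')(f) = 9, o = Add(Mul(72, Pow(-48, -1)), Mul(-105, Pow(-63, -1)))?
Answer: Rational(28297, 3) ≈ 9432.3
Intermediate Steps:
o = Rational(1, 6) (o = Add(Mul(72, Rational(-1, 48)), Mul(-105, Rational(-1, 63))) = Add(Rational(-3, 2), Rational(5, 3)) = Rational(1, 6) ≈ 0.16667)
Function('l')(K, W) = Add(Rational(1, 3), Mul(-2, W)) (Function('l')(K, W) = Mul(2, Add(Rational(1, 6), Mul(-1, W))) = Add(Rational(1, 3), Mul(-2, W)))
Add(9600, Function('l')(Function('X')(-3), 84)) = Add(9600, Add(Rational(1, 3), Mul(-2, 84))) = Add(9600, Add(Rational(1, 3), -168)) = Add(9600, Rational(-503, 3)) = Rational(28297, 3)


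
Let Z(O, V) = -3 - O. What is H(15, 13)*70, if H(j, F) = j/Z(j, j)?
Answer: -175/3 ≈ -58.333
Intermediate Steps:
H(j, F) = j/(-3 - j)
H(15, 13)*70 = -1*15/(3 + 15)*70 = -1*15/18*70 = -1*15*1/18*70 = -⅚*70 = -175/3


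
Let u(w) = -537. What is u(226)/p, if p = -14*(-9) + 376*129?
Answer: -179/16210 ≈ -0.011043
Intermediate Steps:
p = 48630 (p = 126 + 48504 = 48630)
u(226)/p = -537/48630 = -537*1/48630 = -179/16210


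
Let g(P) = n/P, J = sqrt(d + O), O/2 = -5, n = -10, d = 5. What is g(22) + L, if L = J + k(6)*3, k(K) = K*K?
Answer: 1183/11 + I*sqrt(5) ≈ 107.55 + 2.2361*I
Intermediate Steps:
O = -10 (O = 2*(-5) = -10)
k(K) = K**2
J = I*sqrt(5) (J = sqrt(5 - 10) = sqrt(-5) = I*sqrt(5) ≈ 2.2361*I)
g(P) = -10/P
L = 108 + I*sqrt(5) (L = I*sqrt(5) + 6**2*3 = I*sqrt(5) + 36*3 = I*sqrt(5) + 108 = 108 + I*sqrt(5) ≈ 108.0 + 2.2361*I)
g(22) + L = -10/22 + (108 + I*sqrt(5)) = -10*1/22 + (108 + I*sqrt(5)) = -5/11 + (108 + I*sqrt(5)) = 1183/11 + I*sqrt(5)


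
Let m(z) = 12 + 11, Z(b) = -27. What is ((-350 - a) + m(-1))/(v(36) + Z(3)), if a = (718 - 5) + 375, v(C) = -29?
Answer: 1415/56 ≈ 25.268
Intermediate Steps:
m(z) = 23
a = 1088 (a = 713 + 375 = 1088)
((-350 - a) + m(-1))/(v(36) + Z(3)) = ((-350 - 1*1088) + 23)/(-29 - 27) = ((-350 - 1088) + 23)/(-56) = (-1438 + 23)*(-1/56) = -1415*(-1/56) = 1415/56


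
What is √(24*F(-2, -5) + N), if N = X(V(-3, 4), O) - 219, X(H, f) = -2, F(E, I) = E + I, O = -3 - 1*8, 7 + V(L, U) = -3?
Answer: I*√389 ≈ 19.723*I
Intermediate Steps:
V(L, U) = -10 (V(L, U) = -7 - 3 = -10)
O = -11 (O = -3 - 8 = -11)
N = -221 (N = -2 - 219 = -221)
√(24*F(-2, -5) + N) = √(24*(-2 - 5) - 221) = √(24*(-7) - 221) = √(-168 - 221) = √(-389) = I*√389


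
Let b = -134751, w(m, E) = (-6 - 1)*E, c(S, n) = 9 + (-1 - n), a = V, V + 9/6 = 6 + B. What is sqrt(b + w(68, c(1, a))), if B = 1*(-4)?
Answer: I*sqrt(539214)/2 ≈ 367.16*I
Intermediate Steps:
B = -4
V = 1/2 (V = -3/2 + (6 - 4) = -3/2 + 2 = 1/2 ≈ 0.50000)
a = 1/2 ≈ 0.50000
c(S, n) = 8 - n
w(m, E) = -7*E
sqrt(b + w(68, c(1, a))) = sqrt(-134751 - 7*(8 - 1*1/2)) = sqrt(-134751 - 7*(8 - 1/2)) = sqrt(-134751 - 7*15/2) = sqrt(-134751 - 105/2) = sqrt(-269607/2) = I*sqrt(539214)/2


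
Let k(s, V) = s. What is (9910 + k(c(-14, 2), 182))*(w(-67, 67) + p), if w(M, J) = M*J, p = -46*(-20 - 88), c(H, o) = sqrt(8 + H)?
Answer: 4746890 + 479*I*sqrt(6) ≈ 4.7469e+6 + 1173.3*I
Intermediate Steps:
p = 4968 (p = -46*(-108) = 4968)
w(M, J) = J*M
(9910 + k(c(-14, 2), 182))*(w(-67, 67) + p) = (9910 + sqrt(8 - 14))*(67*(-67) + 4968) = (9910 + sqrt(-6))*(-4489 + 4968) = (9910 + I*sqrt(6))*479 = 4746890 + 479*I*sqrt(6)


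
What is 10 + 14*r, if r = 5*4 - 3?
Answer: 248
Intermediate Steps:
r = 17 (r = 20 - 3 = 17)
10 + 14*r = 10 + 14*17 = 10 + 238 = 248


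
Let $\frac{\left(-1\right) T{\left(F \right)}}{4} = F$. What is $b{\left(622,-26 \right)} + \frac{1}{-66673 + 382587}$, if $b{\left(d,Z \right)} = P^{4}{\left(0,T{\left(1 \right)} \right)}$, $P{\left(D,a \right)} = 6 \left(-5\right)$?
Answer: $\frac{255890340001}{315914} \approx 8.1 \cdot 10^{5}$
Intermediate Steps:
$T{\left(F \right)} = - 4 F$
$P{\left(D,a \right)} = -30$
$b{\left(d,Z \right)} = 810000$ ($b{\left(d,Z \right)} = \left(-30\right)^{4} = 810000$)
$b{\left(622,-26 \right)} + \frac{1}{-66673 + 382587} = 810000 + \frac{1}{-66673 + 382587} = 810000 + \frac{1}{315914} = \frac{255890340001}{315914}$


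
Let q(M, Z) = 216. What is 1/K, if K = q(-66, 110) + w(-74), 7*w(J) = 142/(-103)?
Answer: 721/155594 ≈ 0.0046339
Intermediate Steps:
w(J) = -142/721 (w(J) = (142/(-103))/7 = (142*(-1/103))/7 = (⅐)*(-142/103) = -142/721)
K = 155594/721 (K = 216 - 142/721 = 155594/721 ≈ 215.80)
1/K = 1/(155594/721) = 721/155594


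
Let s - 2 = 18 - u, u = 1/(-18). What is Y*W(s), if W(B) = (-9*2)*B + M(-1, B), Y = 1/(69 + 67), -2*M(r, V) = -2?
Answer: -45/17 ≈ -2.6471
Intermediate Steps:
u = -1/18 ≈ -0.055556
M(r, V) = 1 (M(r, V) = -½*(-2) = 1)
s = 361/18 (s = 2 + (18 - 1*(-1/18)) = 2 + (18 + 1/18) = 2 + 325/18 = 361/18 ≈ 20.056)
Y = 1/136 ≈ 0.0073529
W(B) = 1 - 18*B (W(B) = (-9*2)*B + 1 = -18*B + 1 = 1 - 18*B)
Y*W(s) = (1 - 18*361/18)/136 = (1 - 361)/136 = (1/136)*(-360) = -45/17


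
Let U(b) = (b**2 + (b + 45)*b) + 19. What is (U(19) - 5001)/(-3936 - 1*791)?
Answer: 3405/4727 ≈ 0.72033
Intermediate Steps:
U(b) = 19 + b**2 + b*(45 + b) (U(b) = (b**2 + (45 + b)*b) + 19 = (b**2 + b*(45 + b)) + 19 = 19 + b**2 + b*(45 + b))
(U(19) - 5001)/(-3936 - 1*791) = ((19 + 2*19**2 + 45*19) - 5001)/(-3936 - 1*791) = ((19 + 2*361 + 855) - 5001)/(-3936 - 791) = ((19 + 722 + 855) - 5001)/(-4727) = (1596 - 5001)*(-1/4727) = -3405*(-1/4727) = 3405/4727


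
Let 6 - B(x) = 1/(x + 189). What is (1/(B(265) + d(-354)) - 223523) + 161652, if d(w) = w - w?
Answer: -168474279/2723 ≈ -61871.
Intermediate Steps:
B(x) = 6 - 1/(189 + x) (B(x) = 6 - 1/(x + 189) = 6 - 1/(189 + x))
d(w) = 0
(1/(B(265) + d(-354)) - 223523) + 161652 = (1/((1133 + 6*265)/(189 + 265) + 0) - 223523) + 161652 = (1/((1133 + 1590)/454 + 0) - 223523) + 161652 = (1/((1/454)*2723 + 0) - 223523) + 161652 = (1/(2723/454 + 0) - 223523) + 161652 = (1/(2723/454) - 223523) + 161652 = (454/2723 - 223523) + 161652 = -608652675/2723 + 161652 = -168474279/2723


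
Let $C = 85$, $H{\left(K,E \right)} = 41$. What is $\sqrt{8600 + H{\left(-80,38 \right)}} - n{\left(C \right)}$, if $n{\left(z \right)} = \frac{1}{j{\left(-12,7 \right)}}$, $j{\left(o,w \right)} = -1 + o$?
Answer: $\frac{1}{13} + \sqrt{8641} \approx 93.034$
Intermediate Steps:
$n{\left(z \right)} = - \frac{1}{13}$ ($n{\left(z \right)} = \frac{1}{-1 - 12} = \frac{1}{-13} = - \frac{1}{13}$)
$\sqrt{8600 + H{\left(-80,38 \right)}} - n{\left(C \right)} = \sqrt{8600 + 41} - - \frac{1}{13} = \sqrt{8641} + \frac{1}{13} = \frac{1}{13} + \sqrt{8641}$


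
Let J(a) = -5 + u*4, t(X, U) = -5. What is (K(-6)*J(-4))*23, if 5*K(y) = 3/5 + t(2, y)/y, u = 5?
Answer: 989/10 ≈ 98.900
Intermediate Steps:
J(a) = 15 (J(a) = -5 + 5*4 = -5 + 20 = 15)
K(y) = 3/25 - 1/y (K(y) = (3/5 - 5/y)/5 = (3*(⅕) - 5/y)/5 = (⅗ - 5/y)/5 = 3/25 - 1/y)
(K(-6)*J(-4))*23 = ((3/25 - 1/(-6))*15)*23 = ((3/25 - 1*(-⅙))*15)*23 = ((3/25 + ⅙)*15)*23 = ((43/150)*15)*23 = (43/10)*23 = 989/10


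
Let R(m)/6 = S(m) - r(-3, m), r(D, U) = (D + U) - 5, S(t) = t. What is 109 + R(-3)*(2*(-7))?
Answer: -563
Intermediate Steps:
r(D, U) = -5 + D + U
R(m) = 48 (R(m) = 6*(m - (-5 - 3 + m)) = 6*(m - (-8 + m)) = 6*(m + (8 - m)) = 6*8 = 48)
109 + R(-3)*(2*(-7)) = 109 + 48*(2*(-7)) = 109 + 48*(-14) = 109 - 672 = -563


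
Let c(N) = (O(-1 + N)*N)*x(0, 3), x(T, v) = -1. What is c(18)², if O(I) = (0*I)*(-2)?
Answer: 0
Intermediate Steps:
O(I) = 0 (O(I) = 0*(-2) = 0)
c(N) = 0 (c(N) = (0*N)*(-1) = 0*(-1) = 0)
c(18)² = 0² = 0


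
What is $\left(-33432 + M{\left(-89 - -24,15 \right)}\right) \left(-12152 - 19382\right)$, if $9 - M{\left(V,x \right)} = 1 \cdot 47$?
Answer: $1055442980$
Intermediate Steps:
$M{\left(V,x \right)} = -38$ ($M{\left(V,x \right)} = 9 - 1 \cdot 47 = 9 - 47 = -38$)
$\left(-33432 + M{\left(-89 - -24,15 \right)}\right) \left(-12152 - 19382\right) = \left(-33432 - 38\right) \left(-12152 - 19382\right) = \left(-33470\right) \left(-31534\right) = 1055442980$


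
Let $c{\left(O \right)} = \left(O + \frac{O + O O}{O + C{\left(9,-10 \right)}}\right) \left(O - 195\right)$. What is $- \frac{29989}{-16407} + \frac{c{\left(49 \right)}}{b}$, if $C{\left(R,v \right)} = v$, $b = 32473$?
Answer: $\frac{1311097321}{989456949} \approx 1.3251$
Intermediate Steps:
$c{\left(O \right)} = \left(-195 + O\right) \left(O + \frac{O + O^{2}}{-10 + O}\right)$ ($c{\left(O \right)} = \left(O + \frac{O + O O}{O - 10}\right) \left(O - 195\right) = \left(O + \frac{O + O^{2}}{-10 + O}\right) \left(-195 + O\right) = \left(-195 + O\right) \left(O + \frac{O + O^{2}}{-10 + O}\right)$)
$- \frac{29989}{-16407} + \frac{c{\left(49 \right)}}{b} = - \frac{29989}{-16407} + \frac{49 \frac{1}{-10 + 49} \left(1755 - 19551 + 2 \cdot 49^{2}\right)}{32473} = \left(-29989\right) \left(- \frac{1}{16407}\right) + \frac{49 \left(1755 - 19551 + 2 \cdot 2401\right)}{39} \cdot \frac{1}{32473} = \frac{29989}{16407} + 49 \cdot \frac{1}{39} \left(1755 - 19551 + 4802\right) \frac{1}{32473} = \frac{29989}{16407} + 49 \cdot \frac{1}{39} \left(-12994\right) \frac{1}{32473} = \frac{29989}{16407} - \frac{90958}{180921} = \frac{1311097321}{989456949}$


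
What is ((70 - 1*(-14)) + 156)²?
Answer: 57600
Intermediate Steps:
((70 - 1*(-14)) + 156)² = ((70 + 14) + 156)² = (84 + 156)² = 240² = 57600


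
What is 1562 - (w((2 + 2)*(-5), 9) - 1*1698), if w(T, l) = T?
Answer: 3280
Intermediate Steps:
1562 - (w((2 + 2)*(-5), 9) - 1*1698) = 1562 - ((2 + 2)*(-5) - 1*1698) = 1562 - (4*(-5) - 1698) = 1562 - (-20 - 1698) = 1562 - 1*(-1718) = 1562 + 1718 = 3280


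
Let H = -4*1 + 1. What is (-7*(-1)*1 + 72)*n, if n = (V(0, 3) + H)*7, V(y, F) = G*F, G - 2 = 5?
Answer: 9954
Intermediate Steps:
G = 7 (G = 2 + 5 = 7)
H = -3 (H = -4 + 1 = -3)
V(y, F) = 7*F
n = 126 (n = (7*3 - 3)*7 = (21 - 3)*7 = 18*7 = 126)
(-7*(-1)*1 + 72)*n = (-7*(-1)*1 + 72)*126 = (7*1 + 72)*126 = (7 + 72)*126 = 79*126 = 9954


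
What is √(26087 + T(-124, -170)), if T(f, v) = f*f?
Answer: 3*√4607 ≈ 203.62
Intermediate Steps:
T(f, v) = f²
√(26087 + T(-124, -170)) = √(26087 + (-124)²) = √(26087 + 15376) = √41463 = 3*√4607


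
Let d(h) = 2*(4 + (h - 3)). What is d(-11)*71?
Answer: -1420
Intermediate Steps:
d(h) = 2 + 2*h (d(h) = 2*(4 + (-3 + h)) = 2*(1 + h) = 2 + 2*h)
d(-11)*71 = (2 + 2*(-11))*71 = (2 - 22)*71 = -20*71 = -1420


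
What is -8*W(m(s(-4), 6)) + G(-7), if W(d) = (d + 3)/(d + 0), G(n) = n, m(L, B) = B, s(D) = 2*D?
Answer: -19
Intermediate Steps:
W(d) = (3 + d)/d
-8*W(m(s(-4), 6)) + G(-7) = -8*(3 + 6)/6 - 7 = -4*9/3 - 7 = -8*3/2 - 7 = -12 - 7 = -19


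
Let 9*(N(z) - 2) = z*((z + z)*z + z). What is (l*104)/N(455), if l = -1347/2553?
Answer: -420264/160498423843 ≈ -2.6185e-6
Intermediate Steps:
l = -449/851 (l = -1347*1/2553 = -449/851 ≈ -0.52761)
N(z) = 2 + z*(z + 2*z²)/9 (N(z) = 2 + (z*((z + z)*z + z))/9 = 2 + (z*((2*z)*z + z))/9 = 2 + (z*(2*z² + z))/9 = 2 + (z*(z + 2*z²))/9 = 2 + z*(z + 2*z²)/9)
(l*104)/N(455) = (-449/851*104)/(2 + (⅑)*455² + (2/9)*455³) = -46696/(851*(2 + (⅑)*207025 + (2/9)*94196375)) = -46696/(851*(2 + 207025/9 + 188392750/9)) = -46696/(851*188599793/9) = -46696/851*9/188599793 = -420264/160498423843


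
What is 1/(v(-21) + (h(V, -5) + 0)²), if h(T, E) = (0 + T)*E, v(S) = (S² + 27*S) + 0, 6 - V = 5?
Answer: -1/101 ≈ -0.0099010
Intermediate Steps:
V = 1 (V = 6 - 1*5 = 6 - 5 = 1)
v(S) = S² + 27*S
h(T, E) = E*T (h(T, E) = T*E = E*T)
1/(v(-21) + (h(V, -5) + 0)²) = 1/(-21*(27 - 21) + (-5*1 + 0)²) = 1/(-21*6 + (-5 + 0)²) = 1/(-126 + (-5)²) = 1/(-126 + 25) = 1/(-101) = -1/101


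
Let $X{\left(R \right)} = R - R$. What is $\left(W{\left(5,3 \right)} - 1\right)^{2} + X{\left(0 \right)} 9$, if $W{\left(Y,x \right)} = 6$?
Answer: $25$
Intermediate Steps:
$X{\left(R \right)} = 0$
$\left(W{\left(5,3 \right)} - 1\right)^{2} + X{\left(0 \right)} 9 = \left(6 - 1\right)^{2} + 0 \cdot 9 = 5^{2} + 0 = 25 + 0 = 25$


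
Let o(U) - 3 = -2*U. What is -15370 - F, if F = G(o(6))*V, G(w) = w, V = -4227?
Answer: -53413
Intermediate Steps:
o(U) = 3 - 2*U
F = 38043 (F = (3 - 2*6)*(-4227) = (3 - 12)*(-4227) = -9*(-4227) = 38043)
-15370 - F = -15370 - 1*38043 = -15370 - 38043 = -53413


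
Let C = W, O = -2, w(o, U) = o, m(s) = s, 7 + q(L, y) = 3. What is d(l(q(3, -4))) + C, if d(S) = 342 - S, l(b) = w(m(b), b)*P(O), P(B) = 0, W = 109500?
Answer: 109842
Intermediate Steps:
q(L, y) = -4 (q(L, y) = -7 + 3 = -4)
C = 109500
l(b) = 0 (l(b) = b*0 = 0)
d(l(q(3, -4))) + C = (342 - 1*0) + 109500 = (342 + 0) + 109500 = 342 + 109500 = 109842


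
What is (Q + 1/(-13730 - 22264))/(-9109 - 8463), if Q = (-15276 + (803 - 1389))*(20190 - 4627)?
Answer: 8885489854165/632486568 ≈ 14049.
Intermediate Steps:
Q = -246860306 (Q = (-15276 - 586)*15563 = -15862*15563 = -246860306)
(Q + 1/(-13730 - 22264))/(-9109 - 8463) = (-246860306 + 1/(-13730 - 22264))/(-9109 - 8463) = (-246860306 + 1/(-35994))/(-17572) = (-246860306 - 1/35994)*(-1/17572) = -8885489854165/35994*(-1/17572) = 8885489854165/632486568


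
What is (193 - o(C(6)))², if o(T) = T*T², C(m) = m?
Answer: 529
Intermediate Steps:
o(T) = T³
(193 - o(C(6)))² = (193 - 1*6³)² = (193 - 1*216)² = (193 - 216)² = (-23)² = 529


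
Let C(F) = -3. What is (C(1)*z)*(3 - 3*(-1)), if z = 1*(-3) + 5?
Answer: -36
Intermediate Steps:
z = 2 (z = -3 + 5 = 2)
(C(1)*z)*(3 - 3*(-1)) = (-3*2)*(3 - 3*(-1)) = -6*(3 + 3) = -6*6 = -36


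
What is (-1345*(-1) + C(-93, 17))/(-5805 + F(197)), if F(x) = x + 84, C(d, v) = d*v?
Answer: 59/1381 ≈ 0.042723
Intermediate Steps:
F(x) = 84 + x
(-1345*(-1) + C(-93, 17))/(-5805 + F(197)) = (-1345*(-1) - 93*17)/(-5805 + (84 + 197)) = (1345 - 1581)/(-5805 + 281) = -236/(-5524) = -236*(-1/5524) = 59/1381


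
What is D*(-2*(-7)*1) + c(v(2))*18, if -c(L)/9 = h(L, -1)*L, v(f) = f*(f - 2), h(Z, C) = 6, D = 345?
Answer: 4830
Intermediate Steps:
v(f) = f*(-2 + f)
c(L) = -54*L
D*(-2*(-7)*1) + c(v(2))*18 = 345*(-2*(-7)*1) - 108*(-2 + 2)*18 = 345*(14*1) - 108*0*18 = 345*14 - 54*0*18 = 4830 + 0*18 = 4830 + 0 = 4830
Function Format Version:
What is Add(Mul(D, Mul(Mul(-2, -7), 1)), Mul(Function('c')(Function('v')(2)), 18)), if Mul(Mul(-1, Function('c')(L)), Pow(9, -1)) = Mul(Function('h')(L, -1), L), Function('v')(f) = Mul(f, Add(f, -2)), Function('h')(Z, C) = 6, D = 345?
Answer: 4830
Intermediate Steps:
Function('v')(f) = Mul(f, Add(-2, f))
Function('c')(L) = Mul(-54, L) (Function('c')(L) = Mul(-9, Mul(6, L)) = Mul(-54, L))
Add(Mul(D, Mul(Mul(-2, -7), 1)), Mul(Function('c')(Function('v')(2)), 18)) = Add(Mul(345, Mul(Mul(-2, -7), 1)), Mul(Mul(-54, Mul(2, Add(-2, 2))), 18)) = Add(Mul(345, Mul(14, 1)), Mul(Mul(-54, Mul(2, 0)), 18)) = Add(Mul(345, 14), Mul(Mul(-54, 0), 18)) = Add(4830, Mul(0, 18)) = Add(4830, 0) = 4830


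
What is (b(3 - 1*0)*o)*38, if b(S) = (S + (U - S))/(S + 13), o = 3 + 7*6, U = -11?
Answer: -9405/8 ≈ -1175.6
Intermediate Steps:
o = 45 (o = 3 + 42 = 45)
b(S) = -11/(13 + S) (b(S) = (S + (-11 - S))/(S + 13) = -11/(13 + S))
(b(3 - 1*0)*o)*38 = (-11/(13 + (3 - 1*0))*45)*38 = (-11/(13 + (3 + 0))*45)*38 = (-11/(13 + 3)*45)*38 = (-11/16*45)*38 = (-11*1/16*45)*38 = -11/16*45*38 = -495/16*38 = -9405/8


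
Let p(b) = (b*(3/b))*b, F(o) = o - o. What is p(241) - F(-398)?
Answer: 723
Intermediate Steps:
F(o) = 0
p(b) = 3*b
p(241) - F(-398) = 3*241 - 1*0 = 723 + 0 = 723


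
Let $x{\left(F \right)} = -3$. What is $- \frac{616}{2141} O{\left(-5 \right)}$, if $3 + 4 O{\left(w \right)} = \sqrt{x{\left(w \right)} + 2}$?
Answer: $\frac{462}{2141} - \frac{154 i}{2141} \approx 0.21579 - 0.071929 i$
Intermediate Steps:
$O{\left(w \right)} = - \frac{3}{4} + \frac{i}{4}$ ($O{\left(w \right)} = - \frac{3}{4} + \frac{\sqrt{-3 + 2}}{4} = - \frac{3}{4} + \frac{\sqrt{-1}}{4} = - \frac{3}{4} + \frac{i}{4}$)
$- \frac{616}{2141} O{\left(-5 \right)} = - \frac{616}{2141} \left(- \frac{3}{4} + \frac{i}{4}\right) = \left(-616\right) \frac{1}{2141} \left(- \frac{3}{4} + \frac{i}{4}\right) = - \frac{616 \left(- \frac{3}{4} + \frac{i}{4}\right)}{2141} = \frac{462}{2141} - \frac{154 i}{2141}$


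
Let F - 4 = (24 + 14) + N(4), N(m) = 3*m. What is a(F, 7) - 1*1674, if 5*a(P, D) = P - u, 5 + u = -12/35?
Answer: -290873/175 ≈ -1662.1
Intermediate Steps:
F = 54 (F = 4 + ((24 + 14) + 3*4) = 4 + (38 + 12) = 4 + 50 = 54)
u = -187/35 (u = -5 - 12/35 = -187/35 ≈ -5.3429)
a(P, D) = 187/175 + P/5 (a(P, D) = (P - 1*(-187/35))/5 = (P + 187/35)/5 = (187/35 + P)/5 = 187/175 + P/5)
a(F, 7) - 1*1674 = (187/175 + (⅕)*54) - 1*1674 = (187/175 + 54/5) - 1674 = 2077/175 - 1674 = -290873/175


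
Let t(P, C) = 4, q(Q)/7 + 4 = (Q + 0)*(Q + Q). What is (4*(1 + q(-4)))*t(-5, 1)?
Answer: 3152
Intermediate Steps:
q(Q) = -28 + 14*Q² (q(Q) = -28 + 7*((Q + 0)*(Q + Q)) = -28 + 7*(Q*(2*Q)) = -28 + 7*(2*Q²) = -28 + 14*Q²)
(4*(1 + q(-4)))*t(-5, 1) = (4*(1 + (-28 + 14*(-4)²)))*4 = (4*(1 + (-28 + 14*16)))*4 = (4*(1 + (-28 + 224)))*4 = (4*(1 + 196))*4 = (4*197)*4 = 788*4 = 3152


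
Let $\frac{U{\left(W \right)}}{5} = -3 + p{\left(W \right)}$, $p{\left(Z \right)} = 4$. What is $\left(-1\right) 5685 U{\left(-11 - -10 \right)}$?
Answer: $-28425$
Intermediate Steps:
$U{\left(W \right)} = 5$ ($U{\left(W \right)} = 5 \left(-3 + 4\right) = 5 \cdot 1 = 5$)
$\left(-1\right) 5685 U{\left(-11 - -10 \right)} = \left(-1\right) 5685 \cdot 5 = \left(-5685\right) 5 = -28425$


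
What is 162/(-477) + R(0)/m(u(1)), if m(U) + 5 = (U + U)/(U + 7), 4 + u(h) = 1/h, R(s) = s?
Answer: -18/53 ≈ -0.33962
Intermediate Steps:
u(h) = -4 + 1/h
m(U) = -5 + 2*U/(7 + U) (m(U) = -5 + (U + U)/(U + 7) = -5 + (2*U)/(7 + U) = -5 + 2*U/(7 + U))
162/(-477) + R(0)/m(u(1)) = 162/(-477) + 0/(((-35 - 3*(-4 + 1/1))/(7 + (-4 + 1/1)))) = 162*(-1/477) + 0/(((-35 - 3*(-4 + 1))/(7 + (-4 + 1)))) = -18/53 + 0/(((-35 - 3*(-3))/(7 - 3))) = -18/53 + 0/(((-35 + 9)/4)) = -18/53 + 0/(((1/4)*(-26))) = -18/53 + 0/(-13/2) = -18/53 + 0*(-2/13) = -18/53 + 0 = -18/53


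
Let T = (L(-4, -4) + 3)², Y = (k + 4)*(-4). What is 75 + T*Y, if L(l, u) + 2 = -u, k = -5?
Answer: 175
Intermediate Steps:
L(l, u) = -2 - u
Y = 4 (Y = (-5 + 4)*(-4) = -1*(-4) = 4)
T = 25 (T = ((-2 - 1*(-4)) + 3)² = ((-2 + 4) + 3)² = (2 + 3)² = 5² = 25)
75 + T*Y = 75 + 25*4 = 75 + 100 = 175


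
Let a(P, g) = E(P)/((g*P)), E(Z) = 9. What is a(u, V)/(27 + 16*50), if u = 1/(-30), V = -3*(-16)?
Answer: -45/6616 ≈ -0.0068017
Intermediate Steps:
V = 48
u = -1/30 ≈ -0.033333
a(P, g) = 9/(P*g) (a(P, g) = 9/((g*P)) = 9/((P*g)) = 9*(1/(P*g)) = 9/(P*g))
a(u, V)/(27 + 16*50) = (9/(-1/30*48))/(27 + 16*50) = (9*(-30)*(1/48))/(27 + 800) = -45/8/827 = -45/8*1/827 = -45/6616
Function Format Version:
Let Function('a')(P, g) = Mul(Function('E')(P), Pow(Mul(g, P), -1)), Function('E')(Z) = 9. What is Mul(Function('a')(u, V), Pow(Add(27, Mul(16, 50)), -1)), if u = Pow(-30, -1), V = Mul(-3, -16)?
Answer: Rational(-45, 6616) ≈ -0.0068017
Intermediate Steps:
V = 48
u = Rational(-1, 30) ≈ -0.033333
Function('a')(P, g) = Mul(9, Pow(P, -1), Pow(g, -1)) (Function('a')(P, g) = Mul(9, Pow(Mul(g, P), -1)) = Mul(9, Pow(Mul(P, g), -1)) = Mul(9, Mul(Pow(P, -1), Pow(g, -1))) = Mul(9, Pow(P, -1), Pow(g, -1)))
Mul(Function('a')(u, V), Pow(Add(27, Mul(16, 50)), -1)) = Mul(Mul(9, Pow(Rational(-1, 30), -1), Pow(48, -1)), Pow(Add(27, Mul(16, 50)), -1)) = Mul(Mul(9, -30, Rational(1, 48)), Pow(Add(27, 800), -1)) = Mul(Rational(-45, 8), Pow(827, -1)) = Mul(Rational(-45, 8), Rational(1, 827)) = Rational(-45, 6616)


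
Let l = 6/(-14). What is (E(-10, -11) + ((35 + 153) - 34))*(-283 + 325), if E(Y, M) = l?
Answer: 6450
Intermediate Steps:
l = -3/7 (l = 6*(-1/14) = -3/7 ≈ -0.42857)
E(Y, M) = -3/7
(E(-10, -11) + ((35 + 153) - 34))*(-283 + 325) = (-3/7 + ((35 + 153) - 34))*(-283 + 325) = (-3/7 + (188 - 34))*42 = (-3/7 + 154)*42 = (1075/7)*42 = 6450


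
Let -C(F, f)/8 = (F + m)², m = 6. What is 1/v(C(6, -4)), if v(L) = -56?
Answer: -1/56 ≈ -0.017857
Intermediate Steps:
C(F, f) = -8*(6 + F)² (C(F, f) = -8*(F + 6)² = -8*(6 + F)²)
1/v(C(6, -4)) = 1/(-56) = -1/56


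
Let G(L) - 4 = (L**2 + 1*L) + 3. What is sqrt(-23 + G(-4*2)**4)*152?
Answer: 152*sqrt(15752938) ≈ 6.0329e+5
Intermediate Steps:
G(L) = 7 + L + L**2 (G(L) = 4 + ((L**2 + 1*L) + 3) = 4 + ((L**2 + L) + 3) = 4 + ((L + L**2) + 3) = 4 + (3 + L + L**2) = 7 + L + L**2)
sqrt(-23 + G(-4*2)**4)*152 = sqrt(-23 + (7 - 4*2 + (-4*2)**2)**4)*152 = sqrt(-23 + (7 - 8 + (-8)**2)**4)*152 = sqrt(-23 + (7 - 8 + 64)**4)*152 = sqrt(-23 + 63**4)*152 = sqrt(-23 + 15752961)*152 = sqrt(15752938)*152 = 152*sqrt(15752938)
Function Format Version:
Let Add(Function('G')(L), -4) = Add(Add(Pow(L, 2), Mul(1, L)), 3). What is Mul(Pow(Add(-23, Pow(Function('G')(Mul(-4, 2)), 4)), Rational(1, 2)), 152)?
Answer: Mul(152, Pow(15752938, Rational(1, 2))) ≈ 6.0329e+5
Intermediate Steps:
Function('G')(L) = Add(7, L, Pow(L, 2)) (Function('G')(L) = Add(4, Add(Add(Pow(L, 2), Mul(1, L)), 3)) = Add(4, Add(Add(Pow(L, 2), L), 3)) = Add(4, Add(Add(L, Pow(L, 2)), 3)) = Add(4, Add(3, L, Pow(L, 2))) = Add(7, L, Pow(L, 2)))
Mul(Pow(Add(-23, Pow(Function('G')(Mul(-4, 2)), 4)), Rational(1, 2)), 152) = Mul(Pow(Add(-23, Pow(Add(7, Mul(-4, 2), Pow(Mul(-4, 2), 2)), 4)), Rational(1, 2)), 152) = Mul(Pow(Add(-23, Pow(Add(7, -8, Pow(-8, 2)), 4)), Rational(1, 2)), 152) = Mul(Pow(Add(-23, Pow(Add(7, -8, 64), 4)), Rational(1, 2)), 152) = Mul(Pow(Add(-23, Pow(63, 4)), Rational(1, 2)), 152) = Mul(Pow(Add(-23, 15752961), Rational(1, 2)), 152) = Mul(Pow(15752938, Rational(1, 2)), 152) = Mul(152, Pow(15752938, Rational(1, 2)))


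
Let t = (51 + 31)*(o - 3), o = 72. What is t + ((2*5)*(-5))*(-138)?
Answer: 12558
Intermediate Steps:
t = 5658 (t = (51 + 31)*(72 - 3) = 82*69 = 5658)
t + ((2*5)*(-5))*(-138) = 5658 + ((2*5)*(-5))*(-138) = 5658 + (10*(-5))*(-138) = 5658 - 50*(-138) = 5658 + 6900 = 12558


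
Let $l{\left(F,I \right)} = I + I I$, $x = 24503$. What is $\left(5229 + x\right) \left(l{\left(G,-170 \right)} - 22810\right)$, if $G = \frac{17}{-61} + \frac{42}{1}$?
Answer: $176013440$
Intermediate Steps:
$G = \frac{2545}{61}$ ($G = 17 \left(- \frac{1}{61}\right) + 42 \cdot 1 = - \frac{17}{61} + 42 = \frac{2545}{61} \approx 41.721$)
$l{\left(F,I \right)} = I + I^{2}$
$\left(5229 + x\right) \left(l{\left(G,-170 \right)} - 22810\right) = \left(5229 + 24503\right) \left(- 170 \left(1 - 170\right) - 22810\right) = 29732 \left(\left(-170\right) \left(-169\right) - 22810\right) = 29732 \left(28730 - 22810\right) = 29732 \cdot 5920 = 176013440$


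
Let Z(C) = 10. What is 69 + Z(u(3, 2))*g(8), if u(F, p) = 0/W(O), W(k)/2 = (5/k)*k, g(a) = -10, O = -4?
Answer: -31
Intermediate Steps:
W(k) = 10 (W(k) = 2*((5/k)*k) = 2*5 = 10)
u(F, p) = 0 (u(F, p) = 0/10 = (⅒)*0 = 0)
69 + Z(u(3, 2))*g(8) = 69 + 10*(-10) = 69 - 100 = -31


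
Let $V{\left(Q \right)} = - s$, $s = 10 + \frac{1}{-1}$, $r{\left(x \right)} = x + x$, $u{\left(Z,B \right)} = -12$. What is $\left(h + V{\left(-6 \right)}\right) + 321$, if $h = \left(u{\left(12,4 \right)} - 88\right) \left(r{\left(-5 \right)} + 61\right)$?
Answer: $-4788$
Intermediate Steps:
$r{\left(x \right)} = 2 x$
$h = -5100$ ($h = \left(-12 - 88\right) \left(2 \left(-5\right) + 61\right) = - 100 \left(-10 + 61\right) = \left(-100\right) 51 = -5100$)
$s = 9$ ($s = 10 - 1 = 9$)
$V{\left(Q \right)} = -9$ ($V{\left(Q \right)} = \left(-1\right) 9 = -9$)
$\left(h + V{\left(-6 \right)}\right) + 321 = \left(-5100 - 9\right) + 321 = -5109 + 321 = -4788$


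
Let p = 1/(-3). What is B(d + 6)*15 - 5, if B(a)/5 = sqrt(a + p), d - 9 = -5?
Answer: -5 + 25*sqrt(87) ≈ 228.18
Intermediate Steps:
d = 4 (d = 9 - 5 = 4)
p = -1/3 (p = 1*(-1/3) = -1/3 ≈ -0.33333)
B(a) = 5*sqrt(-1/3 + a) (B(a) = 5*sqrt(a - 1/3) = 5*sqrt(-1/3 + a))
B(d + 6)*15 - 5 = (5*sqrt(-3 + 9*(4 + 6))/3)*15 - 5 = (5*sqrt(-3 + 9*10)/3)*15 - 5 = (5*sqrt(-3 + 90)/3)*15 - 5 = (5*sqrt(87)/3)*15 - 5 = 25*sqrt(87) - 5 = -5 + 25*sqrt(87)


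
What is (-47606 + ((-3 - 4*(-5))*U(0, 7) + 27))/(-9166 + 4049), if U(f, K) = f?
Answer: 6797/731 ≈ 9.2982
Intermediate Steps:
(-47606 + ((-3 - 4*(-5))*U(0, 7) + 27))/(-9166 + 4049) = (-47606 + ((-3 - 4*(-5))*0 + 27))/(-9166 + 4049) = (-47606 + ((-3 + 20)*0 + 27))/(-5117) = (-47606 + (17*0 + 27))*(-1/5117) = (-47606 + (0 + 27))*(-1/5117) = (-47606 + 27)*(-1/5117) = -47579*(-1/5117) = 6797/731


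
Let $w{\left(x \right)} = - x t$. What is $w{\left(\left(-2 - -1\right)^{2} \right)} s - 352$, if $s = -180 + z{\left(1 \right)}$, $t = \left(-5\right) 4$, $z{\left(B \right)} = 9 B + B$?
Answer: $-3752$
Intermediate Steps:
$z{\left(B \right)} = 10 B$
$t = -20$
$w{\left(x \right)} = 20 x$ ($w{\left(x \right)} = - x \left(-20\right) = 20 x$)
$s = -170$ ($s = -180 + 10 \cdot 1 = -180 + 10 = -170$)
$w{\left(\left(-2 - -1\right)^{2} \right)} s - 352 = 20 \left(-2 - -1\right)^{2} \left(-170\right) - 352 = 20 \left(-2 + 1\right)^{2} \left(-170\right) - 352 = 20 \left(-1\right)^{2} \left(-170\right) - 352 = 20 \cdot 1 \left(-170\right) - 352 = 20 \left(-170\right) - 352 = -3400 - 352 = -3752$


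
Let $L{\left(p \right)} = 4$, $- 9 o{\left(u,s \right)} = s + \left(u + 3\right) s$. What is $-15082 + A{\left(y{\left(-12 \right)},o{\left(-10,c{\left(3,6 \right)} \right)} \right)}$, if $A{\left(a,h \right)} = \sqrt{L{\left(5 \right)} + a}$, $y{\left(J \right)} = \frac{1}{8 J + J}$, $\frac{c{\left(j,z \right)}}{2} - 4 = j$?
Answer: $-15082 + \frac{\sqrt{1293}}{18} \approx -15080.0$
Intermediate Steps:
$c{\left(j,z \right)} = 8 + 2 j$
$o{\left(u,s \right)} = - \frac{s}{9} - \frac{s \left(3 + u\right)}{9}$ ($o{\left(u,s \right)} = - \frac{s + \left(u + 3\right) s}{9} = - \frac{s + \left(3 + u\right) s}{9} = - \frac{s + s \left(3 + u\right)}{9} = - \frac{s}{9} - \frac{s \left(3 + u\right)}{9}$)
$y{\left(J \right)} = \frac{1}{9 J}$
$A{\left(a,h \right)} = \sqrt{4 + a}$
$-15082 + A{\left(y{\left(-12 \right)},o{\left(-10,c{\left(3,6 \right)} \right)} \right)} = -15082 + \sqrt{4 + \frac{1}{9 \left(-12\right)}} = -15082 + \sqrt{4 + \frac{1}{9} \left(- \frac{1}{12}\right)} = -15082 + \sqrt{4 - \frac{1}{108}} = -15082 + \sqrt{\frac{431}{108}} = -15082 + \frac{\sqrt{1293}}{18}$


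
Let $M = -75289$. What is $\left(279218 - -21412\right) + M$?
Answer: $225341$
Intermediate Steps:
$\left(279218 - -21412\right) + M = \left(279218 - -21412\right) - 75289 = \left(279218 + \left(-148 + 21560\right)\right) - 75289 = \left(279218 + 21412\right) - 75289 = 300630 - 75289 = 225341$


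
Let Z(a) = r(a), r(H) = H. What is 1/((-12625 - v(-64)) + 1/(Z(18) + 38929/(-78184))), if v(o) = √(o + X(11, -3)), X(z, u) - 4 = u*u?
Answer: -23639852452292153/298451882018461979620 + 1872472034689*I*√51/298451882018461979620 ≈ -7.9208e-5 + 4.4805e-8*I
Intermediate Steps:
Z(a) = a
X(z, u) = 4 + u² (X(z, u) = 4 + u*u = 4 + u²)
v(o) = √(13 + o) (v(o) = √(o + (4 + (-3)²)) = √(o + (4 + 9)) = √(o + 13) = √(13 + o))
1/((-12625 - v(-64)) + 1/(Z(18) + 38929/(-78184))) = 1/((-12625 - √(13 - 64)) + 1/(18 + 38929/(-78184))) = 1/((-12625 - √(-51)) + 1/(18 + 38929*(-1/78184))) = 1/((-12625 - I*√51) + 1/(18 - 38929/78184)) = 1/((-12625 - I*√51) + 1/(1368383/78184)) = 1/((-12625 - I*√51) + 78184/1368383) = 1/(-17275757191/1368383 - I*√51)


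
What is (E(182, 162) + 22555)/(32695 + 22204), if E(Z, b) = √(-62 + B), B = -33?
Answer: 1735/4223 + I*√95/54899 ≈ 0.41085 + 0.00017754*I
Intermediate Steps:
E(Z, b) = I*√95 (E(Z, b) = √(-62 - 33) = √(-95) = I*√95)
(E(182, 162) + 22555)/(32695 + 22204) = (I*√95 + 22555)/(32695 + 22204) = (22555 + I*√95)/54899 = (22555 + I*√95)*(1/54899) = 1735/4223 + I*√95/54899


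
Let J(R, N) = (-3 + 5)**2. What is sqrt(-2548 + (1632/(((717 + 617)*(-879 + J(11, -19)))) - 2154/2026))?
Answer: I*sqrt(35639162823364322005)/118242425 ≈ 50.488*I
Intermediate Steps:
J(R, N) = 4 (J(R, N) = 2**2 = 4)
sqrt(-2548 + (1632/(((717 + 617)*(-879 + J(11, -19)))) - 2154/2026)) = sqrt(-2548 + (1632/(((717 + 617)*(-879 + 4))) - 2154/2026)) = sqrt(-2548 + (1632/((1334*(-875))) - 2154*1/2026)) = sqrt(-2548 + (1632/(-1167250) - 1077/1013)) = sqrt(-2548 + (1632*(-1/1167250) - 1077/1013)) = sqrt(-2548 + (-816/583625 - 1077/1013)) = sqrt(-2548 - 629390733/591212125) = sqrt(-1507037885233/591212125) = I*sqrt(35639162823364322005)/118242425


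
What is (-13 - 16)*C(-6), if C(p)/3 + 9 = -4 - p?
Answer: 609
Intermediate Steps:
C(p) = -39 - 3*p (C(p) = -27 + 3*(-4 - p) = -27 + (-12 - 3*p) = -39 - 3*p)
(-13 - 16)*C(-6) = (-13 - 16)*(-39 - 3*(-6)) = -29*(-39 + 18) = -29*(-21) = 609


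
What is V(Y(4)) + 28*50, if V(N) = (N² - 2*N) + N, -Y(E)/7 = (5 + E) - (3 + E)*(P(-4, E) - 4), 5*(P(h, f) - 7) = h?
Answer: 84056/25 ≈ 3362.2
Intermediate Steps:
P(h, f) = 7 + h/5
Y(E) = 56/5 + 42*E/5 (Y(E) = -7*((5 + E) - (3 + E)*((7 + (⅕)*(-4)) - 4)) = -7*((5 + E) - (3 + E)*((7 - ⅘) - 4)) = -7*((5 + E) - (3 + E)*(31/5 - 4)) = -7*((5 + E) - (3 + E)*11/5) = -7*((5 + E) - (33/5 + 11*E/5)) = -7*((5 + E) + (-33/5 - 11*E/5)) = -7*(-8/5 - 6*E/5) = 56/5 + 42*E/5)
V(N) = N² - N
V(Y(4)) + 28*50 = (56/5 + (42/5)*4)*(-1 + (56/5 + (42/5)*4)) + 28*50 = (56/5 + 168/5)*(-1 + (56/5 + 168/5)) + 1400 = 224*(-1 + 224/5)/5 + 1400 = (224/5)*(219/5) + 1400 = 49056/25 + 1400 = 84056/25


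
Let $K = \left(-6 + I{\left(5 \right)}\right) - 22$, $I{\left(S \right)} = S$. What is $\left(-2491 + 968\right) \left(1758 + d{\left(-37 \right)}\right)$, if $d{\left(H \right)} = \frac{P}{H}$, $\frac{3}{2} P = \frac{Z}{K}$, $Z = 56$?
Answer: $- \frac{6835659578}{2553} \approx -2.6775 \cdot 10^{6}$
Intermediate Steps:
$K = -23$ ($K = \left(-6 + 5\right) - 22 = -1 - 22 = -23$)
$P = - \frac{112}{69}$ ($P = \frac{2 \frac{56}{-23}}{3} = \frac{2 \cdot 56 \left(- \frac{1}{23}\right)}{3} = \frac{2}{3} \left(- \frac{56}{23}\right) = - \frac{112}{69} \approx -1.6232$)
$d{\left(H \right)} = - \frac{112}{69 H}$
$\left(-2491 + 968\right) \left(1758 + d{\left(-37 \right)}\right) = \left(-2491 + 968\right) \left(1758 - \frac{112}{69 \left(-37\right)}\right) = - 1523 \left(1758 - - \frac{112}{2553}\right) = - 1523 \left(1758 + \frac{112}{2553}\right) = \left(-1523\right) \frac{4488286}{2553} = - \frac{6835659578}{2553}$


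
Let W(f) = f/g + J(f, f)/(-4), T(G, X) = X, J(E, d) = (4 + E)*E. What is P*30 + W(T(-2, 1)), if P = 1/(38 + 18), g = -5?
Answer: -32/35 ≈ -0.91429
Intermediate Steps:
J(E, d) = E*(4 + E)
W(f) = -f/5 - f*(4 + f)/4 (W(f) = f/(-5) + (f*(4 + f))/(-4) = f*(-⅕) + (f*(4 + f))*(-¼) = -f/5 - f*(4 + f)/4)
P = 1/56 ≈ 0.017857
P*30 + W(T(-2, 1)) = (1/56)*30 + (1/20)*1*(-24 - 5*1) = 15/28 + (1/20)*1*(-24 - 5) = 15/28 + (1/20)*1*(-29) = 15/28 - 29/20 = -32/35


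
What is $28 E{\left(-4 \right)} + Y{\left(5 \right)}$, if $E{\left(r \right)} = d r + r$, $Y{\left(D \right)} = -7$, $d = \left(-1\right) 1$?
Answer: $-7$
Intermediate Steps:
$d = -1$
$E{\left(r \right)} = 0$ ($E{\left(r \right)} = - r + r = 0$)
$28 E{\left(-4 \right)} + Y{\left(5 \right)} = 28 \cdot 0 - 7 = 0 - 7 = -7$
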